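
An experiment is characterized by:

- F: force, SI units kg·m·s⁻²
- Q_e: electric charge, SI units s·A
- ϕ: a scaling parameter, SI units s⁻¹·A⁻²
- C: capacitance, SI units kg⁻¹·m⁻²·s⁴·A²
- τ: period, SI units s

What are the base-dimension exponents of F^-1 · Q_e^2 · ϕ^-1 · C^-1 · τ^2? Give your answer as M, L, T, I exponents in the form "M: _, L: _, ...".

Collect each base-dimension exponent across the product:
  M: −(1) + 2·(0) − (0) − (-1) + 2·(0) = 0
  L: −(1) + 2·(0) − (0) − (-2) + 2·(0) = 1
  T: −(-2) + 2·(1) − (-1) − (4) + 2·(1) = 3
  I: −(0) + 2·(1) − (-2) − (2) + 2·(0) = 2
So the dimensions are [L T³ I²].

M: 0, L: 1, T: 3, I: 2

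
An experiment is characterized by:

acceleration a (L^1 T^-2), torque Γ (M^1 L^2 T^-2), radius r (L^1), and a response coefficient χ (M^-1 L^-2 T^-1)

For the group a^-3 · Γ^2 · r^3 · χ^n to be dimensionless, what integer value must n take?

Balance the M exponent: (-1)·n from χ, plus −3·(0) + 2·(1) + 3·(0) = 2 from the rest, must sum to zero.
−n + 2 = 0, so n = 2.

2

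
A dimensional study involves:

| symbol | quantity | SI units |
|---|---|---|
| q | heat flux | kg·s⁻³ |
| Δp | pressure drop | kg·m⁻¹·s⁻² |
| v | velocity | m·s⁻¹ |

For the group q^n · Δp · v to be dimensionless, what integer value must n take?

-1

Balance the M exponent: (1)·n from q, plus (1) + (0) = 1 from the rest, must sum to zero.
n + 1 = 0, so n = -1.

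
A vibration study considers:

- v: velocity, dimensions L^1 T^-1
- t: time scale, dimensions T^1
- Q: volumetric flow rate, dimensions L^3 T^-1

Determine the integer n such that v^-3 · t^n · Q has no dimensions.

-2

Balance the T exponent: (1)·n from t, plus −3·(-1) + (-1) = 2 from the rest, must sum to zero.
n + 2 = 0, so n = -2.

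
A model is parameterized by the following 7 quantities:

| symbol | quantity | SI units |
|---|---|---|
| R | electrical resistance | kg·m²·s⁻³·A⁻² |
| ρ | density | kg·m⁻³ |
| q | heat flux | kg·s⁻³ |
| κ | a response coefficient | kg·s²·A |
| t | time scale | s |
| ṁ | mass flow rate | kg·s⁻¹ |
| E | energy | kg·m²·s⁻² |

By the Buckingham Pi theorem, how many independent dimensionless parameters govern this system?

There are 7 variables and 4 base dimensions (M, L, T, I).
The dimension matrix has rank 4.
Independent dimensionless groups: 7 − 4 = 3.

3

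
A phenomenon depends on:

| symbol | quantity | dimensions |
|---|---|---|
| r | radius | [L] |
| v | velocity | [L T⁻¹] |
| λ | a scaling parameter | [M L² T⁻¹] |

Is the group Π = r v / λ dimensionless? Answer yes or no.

no

Sum the exponent of each base dimension across the product:
  M: [r]_M + [v]_M − [λ]_M = (0) + (0) − (1) = -1
  L: [r]_L + [v]_L − [λ]_L = (1) + (1) − (2) = 0
  T: [r]_T + [v]_T − [λ]_T = (0) + (-1) − (-1) = 0
Net dimensions [M⁻¹] ≠ [1] — not dimensionless.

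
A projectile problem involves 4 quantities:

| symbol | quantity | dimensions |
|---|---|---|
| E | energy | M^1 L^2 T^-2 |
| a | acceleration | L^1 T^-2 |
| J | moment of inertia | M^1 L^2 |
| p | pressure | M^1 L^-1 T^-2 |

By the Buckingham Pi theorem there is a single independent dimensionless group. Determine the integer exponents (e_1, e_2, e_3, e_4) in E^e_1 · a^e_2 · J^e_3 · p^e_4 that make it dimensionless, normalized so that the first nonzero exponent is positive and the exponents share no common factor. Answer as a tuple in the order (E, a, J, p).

M: e_1·(1) + e_2·(0) + e_3·(1) + e_4·(1) = 0
L: e_1·(2) + e_2·(1) + e_3·(2) + e_4·(-1) = 0
T: e_1·(-2) + e_2·(-2) + e_3·(0) + e_4·(-2) = 0
Solving this homogeneous linear system for the smallest-integer solution (first nonzero entry positive) gives (4, -3, -3, -1).

(4, -3, -3, -1)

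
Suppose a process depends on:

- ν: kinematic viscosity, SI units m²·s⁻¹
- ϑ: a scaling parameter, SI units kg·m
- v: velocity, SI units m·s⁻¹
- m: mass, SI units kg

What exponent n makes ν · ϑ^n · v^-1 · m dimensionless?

-1

Balance the M exponent: (1)·n from ϑ, plus (0) − (0) + (1) = 1 from the rest, must sum to zero.
n + 1 = 0, so n = -1.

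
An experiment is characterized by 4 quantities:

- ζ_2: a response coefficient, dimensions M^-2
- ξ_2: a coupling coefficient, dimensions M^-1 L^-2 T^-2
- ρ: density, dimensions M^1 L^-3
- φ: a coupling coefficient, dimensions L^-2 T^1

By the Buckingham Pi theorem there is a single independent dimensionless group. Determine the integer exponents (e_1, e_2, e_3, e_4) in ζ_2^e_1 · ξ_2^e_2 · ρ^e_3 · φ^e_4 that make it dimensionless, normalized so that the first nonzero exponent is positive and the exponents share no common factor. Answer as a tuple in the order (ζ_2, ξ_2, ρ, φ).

M: e_1·(-2) + e_2·(-1) + e_3·(1) + e_4·(0) = 0
L: e_1·(0) + e_2·(-2) + e_3·(-3) + e_4·(-2) = 0
T: e_1·(0) + e_2·(-2) + e_3·(0) + e_4·(1) = 0
Solving this homogeneous linear system for the smallest-integer solution (first nonzero entry positive) gives (3, -2, 4, -4).

(3, -2, 4, -4)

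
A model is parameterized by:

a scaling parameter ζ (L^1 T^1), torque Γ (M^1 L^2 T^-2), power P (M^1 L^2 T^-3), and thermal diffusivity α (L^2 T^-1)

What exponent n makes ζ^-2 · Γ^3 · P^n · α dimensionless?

Balance the M exponent: (1)·n from P, plus −2·(0) + 3·(1) + (0) = 3 from the rest, must sum to zero.
n + 3 = 0, so n = -3.

-3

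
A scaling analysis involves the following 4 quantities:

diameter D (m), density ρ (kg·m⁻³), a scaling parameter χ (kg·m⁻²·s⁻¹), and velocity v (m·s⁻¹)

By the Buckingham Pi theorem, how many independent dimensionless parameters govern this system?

There are 4 variables and 3 base dimensions (M, L, T).
The dimension matrix has rank 3.
Independent dimensionless groups: 4 − 3 = 1.

1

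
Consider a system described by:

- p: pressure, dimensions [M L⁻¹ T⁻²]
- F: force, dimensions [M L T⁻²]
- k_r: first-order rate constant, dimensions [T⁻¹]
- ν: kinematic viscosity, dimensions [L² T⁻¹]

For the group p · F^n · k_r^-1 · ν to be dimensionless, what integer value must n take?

Balance the M exponent: (1)·n from F, plus (1) − (0) + (0) = 1 from the rest, must sum to zero.
n + 1 = 0, so n = -1.

-1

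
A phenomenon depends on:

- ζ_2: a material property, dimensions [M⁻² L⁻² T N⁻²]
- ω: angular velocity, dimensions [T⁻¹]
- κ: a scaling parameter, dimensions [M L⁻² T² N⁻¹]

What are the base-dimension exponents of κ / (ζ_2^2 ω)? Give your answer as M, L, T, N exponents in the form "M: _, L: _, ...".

Collect each base-dimension exponent across the product:
  M: −2·(-2) − (0) + (1) = 5
  L: −2·(-2) − (0) + (-2) = 2
  T: −2·(1) − (-1) + (2) = 1
  N: −2·(-2) − (0) + (-1) = 3
So the dimensions are [M⁵ L² T N³].

M: 5, L: 2, T: 1, N: 3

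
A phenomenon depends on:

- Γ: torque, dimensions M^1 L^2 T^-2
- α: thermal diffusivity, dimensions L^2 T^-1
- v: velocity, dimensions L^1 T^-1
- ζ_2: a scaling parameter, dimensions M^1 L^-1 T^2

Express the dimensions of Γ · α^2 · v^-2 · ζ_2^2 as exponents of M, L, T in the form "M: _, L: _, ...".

M: 3, L: 2, T: 2

Collect each base-dimension exponent across the product:
  M: (1) + 2·(0) − 2·(0) + 2·(1) = 3
  L: (2) + 2·(2) − 2·(1) + 2·(-1) = 2
  T: (-2) + 2·(-1) − 2·(-1) + 2·(2) = 2
So the dimensions are [M³ L² T²].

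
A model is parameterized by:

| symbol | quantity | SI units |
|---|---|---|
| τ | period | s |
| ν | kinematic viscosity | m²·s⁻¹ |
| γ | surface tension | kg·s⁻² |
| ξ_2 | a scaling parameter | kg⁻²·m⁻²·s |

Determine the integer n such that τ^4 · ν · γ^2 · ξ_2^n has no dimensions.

Balance the M exponent: (-2)·n from ξ_2, plus 4·(0) + (0) + 2·(1) = 2 from the rest, must sum to zero.
-2n + 2 = 0, so n = 1.

1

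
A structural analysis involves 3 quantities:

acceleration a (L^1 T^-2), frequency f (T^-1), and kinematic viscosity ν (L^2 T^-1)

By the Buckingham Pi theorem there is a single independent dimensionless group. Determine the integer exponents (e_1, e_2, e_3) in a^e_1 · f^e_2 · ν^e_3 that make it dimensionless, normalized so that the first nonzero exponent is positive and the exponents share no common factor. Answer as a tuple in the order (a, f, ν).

L: e_1·(1) + e_2·(0) + e_3·(2) = 0
T: e_1·(-2) + e_2·(-1) + e_3·(-1) = 0
Solving this homogeneous linear system for the smallest-integer solution (first nonzero entry positive) gives (2, -3, -1).

(2, -3, -1)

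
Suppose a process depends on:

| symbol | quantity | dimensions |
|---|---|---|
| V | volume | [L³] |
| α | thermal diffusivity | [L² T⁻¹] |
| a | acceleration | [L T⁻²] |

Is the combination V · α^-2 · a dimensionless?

yes

Sum the exponent of each base dimension across the product:
  L: [V]_L − 2·[α]_L + [a]_L = (3) − 2·(2) + (1) = 0
  T: [V]_T − 2·[α]_T + [a]_T = (0) − 2·(-1) + (-2) = 0
All base exponents vanish — dimensionless.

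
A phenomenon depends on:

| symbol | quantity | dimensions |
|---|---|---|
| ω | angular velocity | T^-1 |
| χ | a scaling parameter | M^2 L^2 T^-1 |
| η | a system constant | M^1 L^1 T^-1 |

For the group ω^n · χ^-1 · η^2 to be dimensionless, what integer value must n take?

Balance the T exponent: (-1)·n from ω, plus −(-1) + 2·(-1) = -1 from the rest, must sum to zero.
−n − 1 = 0, so n = -1.

-1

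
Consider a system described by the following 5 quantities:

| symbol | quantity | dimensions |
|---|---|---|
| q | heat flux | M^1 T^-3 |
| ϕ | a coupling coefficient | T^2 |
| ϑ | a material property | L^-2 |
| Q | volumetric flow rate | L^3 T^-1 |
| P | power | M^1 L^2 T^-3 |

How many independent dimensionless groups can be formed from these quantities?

2

There are 5 variables and 3 base dimensions (M, L, T).
The dimension matrix has rank 3.
Independent dimensionless groups: 5 − 3 = 2.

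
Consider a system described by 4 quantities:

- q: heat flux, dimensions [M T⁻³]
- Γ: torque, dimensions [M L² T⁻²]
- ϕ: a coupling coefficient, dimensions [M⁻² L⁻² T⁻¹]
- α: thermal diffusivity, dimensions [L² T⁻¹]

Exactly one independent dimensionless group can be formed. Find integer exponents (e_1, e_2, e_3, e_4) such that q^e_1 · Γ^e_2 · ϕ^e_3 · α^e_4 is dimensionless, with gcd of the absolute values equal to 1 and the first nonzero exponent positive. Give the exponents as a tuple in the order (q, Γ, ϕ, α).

M: e_1·(1) + e_2·(1) + e_3·(-2) + e_4·(0) = 0
L: e_1·(0) + e_2·(2) + e_3·(-2) + e_4·(2) = 0
T: e_1·(-3) + e_2·(-2) + e_3·(-1) + e_4·(-1) = 0
Solving this homogeneous linear system for the smallest-integer solution (first nonzero entry positive) gives (2, -4, -1, 3).

(2, -4, -1, 3)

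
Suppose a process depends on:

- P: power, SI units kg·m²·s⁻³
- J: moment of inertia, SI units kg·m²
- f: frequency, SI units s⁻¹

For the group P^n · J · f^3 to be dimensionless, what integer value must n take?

Balance the M exponent: (1)·n from P, plus (1) + 3·(0) = 1 from the rest, must sum to zero.
n + 1 = 0, so n = -1.

-1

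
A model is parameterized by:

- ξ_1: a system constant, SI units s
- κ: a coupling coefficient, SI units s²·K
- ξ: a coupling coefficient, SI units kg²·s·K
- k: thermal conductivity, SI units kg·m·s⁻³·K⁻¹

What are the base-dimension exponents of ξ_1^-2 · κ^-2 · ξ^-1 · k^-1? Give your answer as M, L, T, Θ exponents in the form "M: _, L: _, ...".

Collect each base-dimension exponent across the product:
  M: −2·(0) − 2·(0) − (2) − (1) = -3
  L: −2·(0) − 2·(0) − (0) − (1) = -1
  T: −2·(1) − 2·(2) − (1) − (-3) = -4
  Θ: −2·(0) − 2·(1) − (1) − (-1) = -2
So the dimensions are [M⁻³ L⁻¹ T⁻⁴ Θ⁻²].

M: -3, L: -1, T: -4, Θ: -2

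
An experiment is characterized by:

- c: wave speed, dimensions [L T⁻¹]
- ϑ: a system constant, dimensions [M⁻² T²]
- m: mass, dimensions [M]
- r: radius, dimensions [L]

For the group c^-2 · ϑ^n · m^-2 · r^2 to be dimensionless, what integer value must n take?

Balance the M exponent: (-2)·n from ϑ, plus −2·(0) − 2·(1) + 2·(0) = -2 from the rest, must sum to zero.
-2n − 2 = 0, so n = -1.

-1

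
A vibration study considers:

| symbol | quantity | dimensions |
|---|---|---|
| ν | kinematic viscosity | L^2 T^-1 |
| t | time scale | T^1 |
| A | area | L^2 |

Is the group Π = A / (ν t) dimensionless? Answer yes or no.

Sum the exponent of each base dimension across the product:
  L: −[ν]_L − [t]_L + [A]_L = −(2) − (0) + (2) = 0
  T: −[ν]_T − [t]_T + [A]_T = −(-1) − (1) + (0) = 0
All base exponents vanish — dimensionless.

yes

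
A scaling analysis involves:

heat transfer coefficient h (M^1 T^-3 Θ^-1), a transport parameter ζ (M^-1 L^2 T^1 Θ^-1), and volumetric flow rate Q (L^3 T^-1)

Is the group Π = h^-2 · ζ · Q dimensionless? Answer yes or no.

Sum the exponent of each base dimension across the product:
  M: −2·[h]_M + [ζ]_M + [Q]_M = −2·(1) + (-1) + (0) = -3
  L: −2·[h]_L + [ζ]_L + [Q]_L = −2·(0) + (2) + (3) = 5
  T: −2·[h]_T + [ζ]_T + [Q]_T = −2·(-3) + (1) + (-1) = 6
  Θ: −2·[h]_Θ + [ζ]_Θ + [Q]_Θ = −2·(-1) + (-1) + (0) = 1
Net dimensions [M⁻³ L⁵ T⁶ Θ] ≠ [1] — not dimensionless.

no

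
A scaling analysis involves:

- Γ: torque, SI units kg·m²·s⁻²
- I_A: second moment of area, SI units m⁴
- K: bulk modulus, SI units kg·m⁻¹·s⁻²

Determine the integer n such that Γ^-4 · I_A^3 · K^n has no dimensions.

Balance the M exponent: (1)·n from K, plus −4·(1) + 3·(0) = -4 from the rest, must sum to zero.
n − 4 = 0, so n = 4.

4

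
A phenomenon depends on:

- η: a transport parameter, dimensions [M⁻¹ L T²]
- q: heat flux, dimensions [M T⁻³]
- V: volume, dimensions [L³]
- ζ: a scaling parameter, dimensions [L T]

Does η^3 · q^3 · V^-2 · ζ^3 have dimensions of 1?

Sum the exponent of each base dimension across the product:
  M: 3·[η]_M + 3·[q]_M − 2·[V]_M + 3·[ζ]_M = 3·(-1) + 3·(1) − 2·(0) + 3·(0) = 0
  L: 3·[η]_L + 3·[q]_L − 2·[V]_L + 3·[ζ]_L = 3·(1) + 3·(0) − 2·(3) + 3·(1) = 0
  T: 3·[η]_T + 3·[q]_T − 2·[V]_T + 3·[ζ]_T = 3·(2) + 3·(-3) − 2·(0) + 3·(1) = 0
All base exponents vanish — dimensionless.

yes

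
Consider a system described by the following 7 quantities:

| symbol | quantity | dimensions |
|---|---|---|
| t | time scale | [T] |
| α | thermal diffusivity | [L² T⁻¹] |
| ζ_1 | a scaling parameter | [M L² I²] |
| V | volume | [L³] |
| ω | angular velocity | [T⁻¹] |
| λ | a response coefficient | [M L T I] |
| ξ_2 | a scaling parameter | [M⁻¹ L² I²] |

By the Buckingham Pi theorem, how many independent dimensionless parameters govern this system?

3

There are 7 variables and 4 base dimensions (M, L, T, I).
The dimension matrix has rank 4.
Independent dimensionless groups: 7 − 4 = 3.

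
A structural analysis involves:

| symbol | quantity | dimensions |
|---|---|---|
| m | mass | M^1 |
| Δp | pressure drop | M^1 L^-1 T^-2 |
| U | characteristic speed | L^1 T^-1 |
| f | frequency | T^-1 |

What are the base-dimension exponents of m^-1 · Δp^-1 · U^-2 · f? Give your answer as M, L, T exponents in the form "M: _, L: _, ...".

Collect each base-dimension exponent across the product:
  M: −(1) − (1) − 2·(0) + (0) = -2
  L: −(0) − (-1) − 2·(1) + (0) = -1
  T: −(0) − (-2) − 2·(-1) + (-1) = 3
So the dimensions are [M⁻² L⁻¹ T³].

M: -2, L: -1, T: 3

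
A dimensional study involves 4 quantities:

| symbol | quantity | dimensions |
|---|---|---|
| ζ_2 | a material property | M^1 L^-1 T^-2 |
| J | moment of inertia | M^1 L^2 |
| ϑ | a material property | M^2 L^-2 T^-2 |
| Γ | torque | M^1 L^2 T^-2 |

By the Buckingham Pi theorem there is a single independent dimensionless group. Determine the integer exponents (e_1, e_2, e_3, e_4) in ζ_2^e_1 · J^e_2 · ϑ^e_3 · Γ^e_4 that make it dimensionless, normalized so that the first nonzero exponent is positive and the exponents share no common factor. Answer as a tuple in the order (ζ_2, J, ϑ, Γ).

M: e_1·(1) + e_2·(1) + e_3·(2) + e_4·(1) = 0
L: e_1·(-1) + e_2·(2) + e_3·(-2) + e_4·(2) = 0
T: e_1·(-2) + e_2·(0) + e_3·(-2) + e_4·(-2) = 0
Solving this homogeneous linear system for the smallest-integer solution (first nonzero entry positive) gives (2, 1, -1, -1).

(2, 1, -1, -1)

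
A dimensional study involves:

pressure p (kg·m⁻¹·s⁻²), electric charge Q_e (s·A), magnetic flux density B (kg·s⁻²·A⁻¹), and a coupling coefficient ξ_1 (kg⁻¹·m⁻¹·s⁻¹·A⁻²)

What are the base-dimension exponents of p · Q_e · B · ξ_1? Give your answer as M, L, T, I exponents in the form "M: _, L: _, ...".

Collect each base-dimension exponent across the product:
  M: (1) + (0) + (1) + (-1) = 1
  L: (-1) + (0) + (0) + (-1) = -2
  T: (-2) + (1) + (-2) + (-1) = -4
  I: (0) + (1) + (-1) + (-2) = -2
So the dimensions are [M L⁻² T⁻⁴ I⁻²].

M: 1, L: -2, T: -4, I: -2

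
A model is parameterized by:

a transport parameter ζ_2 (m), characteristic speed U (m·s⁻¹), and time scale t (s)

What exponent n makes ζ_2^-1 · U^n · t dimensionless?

1

Balance the L exponent: (1)·n from U, plus −(1) + (0) = -1 from the rest, must sum to zero.
n − 1 = 0, so n = 1.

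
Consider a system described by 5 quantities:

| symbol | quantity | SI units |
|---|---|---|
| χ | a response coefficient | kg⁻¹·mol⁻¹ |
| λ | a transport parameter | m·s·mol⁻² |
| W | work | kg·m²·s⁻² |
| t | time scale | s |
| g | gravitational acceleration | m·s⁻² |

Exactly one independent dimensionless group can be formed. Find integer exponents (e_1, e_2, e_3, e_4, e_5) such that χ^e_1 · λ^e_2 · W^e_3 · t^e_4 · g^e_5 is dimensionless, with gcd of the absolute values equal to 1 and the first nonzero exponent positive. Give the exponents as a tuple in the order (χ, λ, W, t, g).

(2, -1, 2, -1, -3)

M: e_1·(-1) + e_2·(0) + e_3·(1) + e_4·(0) + e_5·(0) = 0
L: e_1·(0) + e_2·(1) + e_3·(2) + e_4·(0) + e_5·(1) = 0
T: e_1·(0) + e_2·(1) + e_3·(-2) + e_4·(1) + e_5·(-2) = 0
N: e_1·(-1) + e_2·(-2) + e_3·(0) + e_4·(0) + e_5·(0) = 0
Solving this homogeneous linear system for the smallest-integer solution (first nonzero entry positive) gives (2, -1, 2, -1, -3).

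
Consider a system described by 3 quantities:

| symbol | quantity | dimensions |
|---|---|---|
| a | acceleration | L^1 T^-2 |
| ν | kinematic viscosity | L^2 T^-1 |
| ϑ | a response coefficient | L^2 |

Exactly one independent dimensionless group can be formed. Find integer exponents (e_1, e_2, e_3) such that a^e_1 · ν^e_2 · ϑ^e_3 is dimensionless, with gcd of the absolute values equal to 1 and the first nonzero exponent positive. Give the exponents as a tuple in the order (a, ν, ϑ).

(2, -4, 3)

L: e_1·(1) + e_2·(2) + e_3·(2) = 0
T: e_1·(-2) + e_2·(-1) + e_3·(0) = 0
Solving this homogeneous linear system for the smallest-integer solution (first nonzero entry positive) gives (2, -4, 3).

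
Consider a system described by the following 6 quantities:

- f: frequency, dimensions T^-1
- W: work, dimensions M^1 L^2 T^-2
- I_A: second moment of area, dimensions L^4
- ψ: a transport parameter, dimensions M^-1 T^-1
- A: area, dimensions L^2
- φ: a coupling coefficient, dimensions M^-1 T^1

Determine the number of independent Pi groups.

There are 6 variables and 3 base dimensions (M, L, T).
The dimension matrix has rank 3.
Independent dimensionless groups: 6 − 3 = 3.

3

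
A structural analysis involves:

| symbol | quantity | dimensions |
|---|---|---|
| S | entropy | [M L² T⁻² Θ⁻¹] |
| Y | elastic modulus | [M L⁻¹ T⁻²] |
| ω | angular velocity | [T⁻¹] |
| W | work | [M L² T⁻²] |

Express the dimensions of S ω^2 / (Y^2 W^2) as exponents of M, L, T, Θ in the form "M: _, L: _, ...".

Collect each base-dimension exponent across the product:
  M: (1) − 2·(1) + 2·(0) − 2·(1) = -3
  L: (2) − 2·(-1) + 2·(0) − 2·(2) = 0
  T: (-2) − 2·(-2) + 2·(-1) − 2·(-2) = 4
  Θ: (-1) − 2·(0) + 2·(0) − 2·(0) = -1
So the dimensions are [M⁻³ T⁴ Θ⁻¹].

M: -3, L: 0, T: 4, Θ: -1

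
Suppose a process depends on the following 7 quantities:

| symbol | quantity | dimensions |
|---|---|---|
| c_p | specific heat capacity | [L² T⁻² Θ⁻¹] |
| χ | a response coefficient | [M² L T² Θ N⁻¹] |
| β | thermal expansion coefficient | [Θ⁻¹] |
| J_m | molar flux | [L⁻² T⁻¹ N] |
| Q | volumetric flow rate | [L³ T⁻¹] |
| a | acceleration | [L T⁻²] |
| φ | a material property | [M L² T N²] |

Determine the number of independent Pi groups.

2

There are 7 variables and 5 base dimensions (M, L, T, Θ, N).
The dimension matrix has rank 5.
Independent dimensionless groups: 7 − 5 = 2.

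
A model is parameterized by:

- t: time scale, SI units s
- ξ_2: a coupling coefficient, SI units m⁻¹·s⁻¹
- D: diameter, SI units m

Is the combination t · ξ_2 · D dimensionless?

yes

Sum the exponent of each base dimension across the product:
  L: [t]_L + [ξ_2]_L + [D]_L = (0) + (-1) + (1) = 0
  T: [t]_T + [ξ_2]_T + [D]_T = (1) + (-1) + (0) = 0
All base exponents vanish — dimensionless.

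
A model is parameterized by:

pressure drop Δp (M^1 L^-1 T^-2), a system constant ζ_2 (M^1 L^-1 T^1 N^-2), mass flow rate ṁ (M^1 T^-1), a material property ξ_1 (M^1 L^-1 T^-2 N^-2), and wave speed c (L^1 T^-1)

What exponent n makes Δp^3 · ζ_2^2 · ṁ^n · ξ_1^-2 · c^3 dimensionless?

-3

Balance the M exponent: (1)·n from ṁ, plus 3·(1) + 2·(1) − 2·(1) + 3·(0) = 3 from the rest, must sum to zero.
n + 3 = 0, so n = -3.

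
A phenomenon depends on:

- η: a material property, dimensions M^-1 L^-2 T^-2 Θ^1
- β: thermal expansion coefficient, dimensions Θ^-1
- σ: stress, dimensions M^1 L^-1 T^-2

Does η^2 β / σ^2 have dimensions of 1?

no

Sum the exponent of each base dimension across the product:
  M: 2·[η]_M + [β]_M − 2·[σ]_M = 2·(-1) + (0) − 2·(1) = -4
  L: 2·[η]_L + [β]_L − 2·[σ]_L = 2·(-2) + (0) − 2·(-1) = -2
  T: 2·[η]_T + [β]_T − 2·[σ]_T = 2·(-2) + (0) − 2·(-2) = 0
  Θ: 2·[η]_Θ + [β]_Θ − 2·[σ]_Θ = 2·(1) + (-1) − 2·(0) = 1
Net dimensions [M⁻⁴ L⁻² Θ] ≠ [1] — not dimensionless.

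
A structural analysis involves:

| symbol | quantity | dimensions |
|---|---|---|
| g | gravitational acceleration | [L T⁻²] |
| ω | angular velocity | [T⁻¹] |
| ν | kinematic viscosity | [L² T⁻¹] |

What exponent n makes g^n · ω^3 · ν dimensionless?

Balance the L exponent: (1)·n from g, plus 3·(0) + (2) = 2 from the rest, must sum to zero.
n + 2 = 0, so n = -2.

-2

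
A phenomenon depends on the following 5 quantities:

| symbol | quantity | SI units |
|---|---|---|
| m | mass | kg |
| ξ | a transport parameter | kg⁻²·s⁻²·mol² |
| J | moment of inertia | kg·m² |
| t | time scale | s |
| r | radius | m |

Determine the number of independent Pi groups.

1

There are 5 variables and 4 base dimensions (M, L, T, N).
The dimension matrix has rank 4.
Independent dimensionless groups: 5 − 4 = 1.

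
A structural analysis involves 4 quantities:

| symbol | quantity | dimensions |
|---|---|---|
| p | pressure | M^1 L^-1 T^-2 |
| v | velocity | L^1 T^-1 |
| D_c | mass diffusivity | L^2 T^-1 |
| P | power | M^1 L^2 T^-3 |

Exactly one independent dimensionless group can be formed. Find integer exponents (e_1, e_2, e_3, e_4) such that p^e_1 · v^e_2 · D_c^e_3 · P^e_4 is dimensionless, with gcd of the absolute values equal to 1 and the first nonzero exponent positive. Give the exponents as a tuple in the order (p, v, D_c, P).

M: e_1·(1) + e_2·(0) + e_3·(0) + e_4·(1) = 0
L: e_1·(-1) + e_2·(1) + e_3·(2) + e_4·(2) = 0
T: e_1·(-2) + e_2·(-1) + e_3·(-1) + e_4·(-3) = 0
Solving this homogeneous linear system for the smallest-integer solution (first nonzero entry positive) gives (1, -1, 2, -1).

(1, -1, 2, -1)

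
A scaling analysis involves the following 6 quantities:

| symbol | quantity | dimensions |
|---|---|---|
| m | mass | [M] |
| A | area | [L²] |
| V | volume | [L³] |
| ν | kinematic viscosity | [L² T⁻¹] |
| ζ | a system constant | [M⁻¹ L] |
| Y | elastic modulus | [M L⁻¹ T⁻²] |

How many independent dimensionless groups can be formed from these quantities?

3

There are 6 variables and 3 base dimensions (M, L, T).
The dimension matrix has rank 3.
Independent dimensionless groups: 6 − 3 = 3.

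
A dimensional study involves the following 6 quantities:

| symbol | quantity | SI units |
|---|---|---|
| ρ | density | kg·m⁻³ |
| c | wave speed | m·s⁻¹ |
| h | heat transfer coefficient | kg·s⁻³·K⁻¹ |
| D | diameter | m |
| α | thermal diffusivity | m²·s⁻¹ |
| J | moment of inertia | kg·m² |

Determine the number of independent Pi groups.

There are 6 variables and 4 base dimensions (M, L, T, Θ).
The dimension matrix has rank 4.
Independent dimensionless groups: 6 − 4 = 2.

2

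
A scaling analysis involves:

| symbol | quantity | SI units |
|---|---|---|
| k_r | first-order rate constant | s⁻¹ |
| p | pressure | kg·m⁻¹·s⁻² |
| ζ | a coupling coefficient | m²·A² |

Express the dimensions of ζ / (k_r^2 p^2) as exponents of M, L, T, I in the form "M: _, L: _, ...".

Collect each base-dimension exponent across the product:
  M: −2·(0) − 2·(1) + (0) = -2
  L: −2·(0) − 2·(-1) + (2) = 4
  T: −2·(-1) − 2·(-2) + (0) = 6
  I: −2·(0) − 2·(0) + (2) = 2
So the dimensions are [M⁻² L⁴ T⁶ I²].

M: -2, L: 4, T: 6, I: 2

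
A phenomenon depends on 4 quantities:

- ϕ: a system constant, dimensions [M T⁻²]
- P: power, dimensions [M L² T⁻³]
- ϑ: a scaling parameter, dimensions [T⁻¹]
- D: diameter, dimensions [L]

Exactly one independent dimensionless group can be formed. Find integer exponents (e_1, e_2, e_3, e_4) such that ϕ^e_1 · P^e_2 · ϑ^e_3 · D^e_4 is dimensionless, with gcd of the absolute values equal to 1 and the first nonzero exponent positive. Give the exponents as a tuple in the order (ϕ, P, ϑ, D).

M: e_1·(1) + e_2·(1) + e_3·(0) + e_4·(0) = 0
L: e_1·(0) + e_2·(2) + e_3·(0) + e_4·(1) = 0
T: e_1·(-2) + e_2·(-3) + e_3·(-1) + e_4·(0) = 0
Solving this homogeneous linear system for the smallest-integer solution (first nonzero entry positive) gives (1, -1, 1, 2).

(1, -1, 1, 2)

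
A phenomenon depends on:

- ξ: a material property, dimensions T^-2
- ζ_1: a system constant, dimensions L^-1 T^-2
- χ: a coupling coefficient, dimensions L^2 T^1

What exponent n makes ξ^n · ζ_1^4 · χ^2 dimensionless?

-3

Balance the T exponent: (-2)·n from ξ, plus 4·(-2) + 2·(1) = -6 from the rest, must sum to zero.
-2n − 6 = 0, so n = -3.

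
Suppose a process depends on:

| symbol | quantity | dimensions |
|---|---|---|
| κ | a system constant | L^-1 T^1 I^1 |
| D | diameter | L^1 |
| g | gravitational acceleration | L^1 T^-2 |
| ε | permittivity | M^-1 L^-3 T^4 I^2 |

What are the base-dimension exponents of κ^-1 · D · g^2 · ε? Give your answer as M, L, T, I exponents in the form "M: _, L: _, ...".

Collect each base-dimension exponent across the product:
  M: −(0) + (0) + 2·(0) + (-1) = -1
  L: −(-1) + (1) + 2·(1) + (-3) = 1
  T: −(1) + (0) + 2·(-2) + (4) = -1
  I: −(1) + (0) + 2·(0) + (2) = 1
So the dimensions are [M⁻¹ L T⁻¹ I].

M: -1, L: 1, T: -1, I: 1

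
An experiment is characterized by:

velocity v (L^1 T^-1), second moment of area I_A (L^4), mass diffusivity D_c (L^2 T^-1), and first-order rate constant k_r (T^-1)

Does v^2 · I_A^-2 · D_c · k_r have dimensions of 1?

no

Sum the exponent of each base dimension across the product:
  L: 2·[v]_L − 2·[I_A]_L + [D_c]_L + [k_r]_L = 2·(1) − 2·(4) + (2) + (0) = -4
  T: 2·[v]_T − 2·[I_A]_T + [D_c]_T + [k_r]_T = 2·(-1) − 2·(0) + (-1) + (-1) = -4
Net dimensions [L⁻⁴ T⁻⁴] ≠ [1] — not dimensionless.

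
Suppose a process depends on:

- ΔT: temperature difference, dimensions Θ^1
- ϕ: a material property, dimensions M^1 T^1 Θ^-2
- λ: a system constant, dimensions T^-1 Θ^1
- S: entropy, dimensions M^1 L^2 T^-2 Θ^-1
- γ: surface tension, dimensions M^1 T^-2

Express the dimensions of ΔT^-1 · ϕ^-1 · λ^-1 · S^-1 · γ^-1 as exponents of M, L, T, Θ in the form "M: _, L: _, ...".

Collect each base-dimension exponent across the product:
  M: −(0) − (1) − (0) − (1) − (1) = -3
  L: −(0) − (0) − (0) − (2) − (0) = -2
  T: −(0) − (1) − (-1) − (-2) − (-2) = 4
  Θ: −(1) − (-2) − (1) − (-1) − (0) = 1
So the dimensions are [M⁻³ L⁻² T⁴ Θ].

M: -3, L: -2, T: 4, Θ: 1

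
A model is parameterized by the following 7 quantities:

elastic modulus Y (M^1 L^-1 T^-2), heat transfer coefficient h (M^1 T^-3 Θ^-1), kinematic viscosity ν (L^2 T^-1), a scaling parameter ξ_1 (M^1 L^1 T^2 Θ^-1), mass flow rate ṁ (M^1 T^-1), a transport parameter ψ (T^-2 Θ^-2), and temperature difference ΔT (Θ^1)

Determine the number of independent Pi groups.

There are 7 variables and 4 base dimensions (M, L, T, Θ).
The dimension matrix has rank 4.
Independent dimensionless groups: 7 − 4 = 3.

3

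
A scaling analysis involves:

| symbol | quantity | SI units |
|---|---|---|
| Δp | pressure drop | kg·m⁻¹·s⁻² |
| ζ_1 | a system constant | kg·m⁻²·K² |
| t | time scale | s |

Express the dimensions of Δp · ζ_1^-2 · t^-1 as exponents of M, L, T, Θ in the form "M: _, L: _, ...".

M: -1, L: 3, T: -3, Θ: -4

Collect each base-dimension exponent across the product:
  M: (1) − 2·(1) − (0) = -1
  L: (-1) − 2·(-2) − (0) = 3
  T: (-2) − 2·(0) − (1) = -3
  Θ: (0) − 2·(2) − (0) = -4
So the dimensions are [M⁻¹ L³ T⁻³ Θ⁻⁴].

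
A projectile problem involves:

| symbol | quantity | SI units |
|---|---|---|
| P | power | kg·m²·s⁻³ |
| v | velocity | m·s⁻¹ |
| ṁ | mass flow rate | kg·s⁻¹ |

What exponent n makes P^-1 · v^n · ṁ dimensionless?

2

Balance the L exponent: (1)·n from v, plus −(2) + (0) = -2 from the rest, must sum to zero.
n − 2 = 0, so n = 2.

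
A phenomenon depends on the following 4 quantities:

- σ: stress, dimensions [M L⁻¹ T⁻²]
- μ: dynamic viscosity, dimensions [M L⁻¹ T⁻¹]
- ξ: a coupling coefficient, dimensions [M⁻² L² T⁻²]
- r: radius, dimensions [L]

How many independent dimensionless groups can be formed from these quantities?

There are 4 variables and 3 base dimensions (M, L, T).
The dimension matrix has rank 3.
Independent dimensionless groups: 4 − 3 = 1.

1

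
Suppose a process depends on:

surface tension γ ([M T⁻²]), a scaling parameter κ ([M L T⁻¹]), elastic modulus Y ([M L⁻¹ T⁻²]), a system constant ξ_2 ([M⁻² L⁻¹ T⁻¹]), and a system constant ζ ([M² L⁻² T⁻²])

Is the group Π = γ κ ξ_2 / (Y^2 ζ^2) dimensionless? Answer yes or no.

no

Sum the exponent of each base dimension across the product:
  M: [γ]_M + [κ]_M − 2·[Y]_M + [ξ_2]_M − 2·[ζ]_M = (1) + (1) − 2·(1) + (-2) − 2·(2) = -6
  L: [γ]_L + [κ]_L − 2·[Y]_L + [ξ_2]_L − 2·[ζ]_L = (0) + (1) − 2·(-1) + (-1) − 2·(-2) = 6
  T: [γ]_T + [κ]_T − 2·[Y]_T + [ξ_2]_T − 2·[ζ]_T = (-2) + (-1) − 2·(-2) + (-1) − 2·(-2) = 4
Net dimensions [M⁻⁶ L⁶ T⁴] ≠ [1] — not dimensionless.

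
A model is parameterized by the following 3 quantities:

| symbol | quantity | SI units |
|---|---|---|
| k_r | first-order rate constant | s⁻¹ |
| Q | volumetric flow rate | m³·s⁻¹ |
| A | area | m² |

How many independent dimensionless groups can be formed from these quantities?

There are 3 variables and 2 base dimensions (L, T).
The dimension matrix has rank 2.
Independent dimensionless groups: 3 − 2 = 1.

1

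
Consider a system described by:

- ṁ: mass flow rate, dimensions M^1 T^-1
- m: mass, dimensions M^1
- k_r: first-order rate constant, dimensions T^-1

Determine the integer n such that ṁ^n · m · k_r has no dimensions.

-1

Balance the M exponent: (1)·n from ṁ, plus (1) + (0) = 1 from the rest, must sum to zero.
n + 1 = 0, so n = -1.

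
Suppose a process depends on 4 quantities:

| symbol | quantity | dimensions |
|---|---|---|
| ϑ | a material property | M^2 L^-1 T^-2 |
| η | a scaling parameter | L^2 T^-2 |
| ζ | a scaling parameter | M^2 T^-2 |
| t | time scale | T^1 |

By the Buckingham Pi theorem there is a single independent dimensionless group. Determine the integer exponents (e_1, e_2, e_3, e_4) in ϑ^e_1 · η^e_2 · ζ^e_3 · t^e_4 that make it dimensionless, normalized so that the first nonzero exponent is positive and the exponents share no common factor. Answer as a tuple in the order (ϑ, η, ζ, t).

M: e_1·(2) + e_2·(0) + e_3·(2) + e_4·(0) = 0
L: e_1·(-1) + e_2·(2) + e_3·(0) + e_4·(0) = 0
T: e_1·(-2) + e_2·(-2) + e_3·(-2) + e_4·(1) = 0
Solving this homogeneous linear system for the smallest-integer solution (first nonzero entry positive) gives (2, 1, -2, 2).

(2, 1, -2, 2)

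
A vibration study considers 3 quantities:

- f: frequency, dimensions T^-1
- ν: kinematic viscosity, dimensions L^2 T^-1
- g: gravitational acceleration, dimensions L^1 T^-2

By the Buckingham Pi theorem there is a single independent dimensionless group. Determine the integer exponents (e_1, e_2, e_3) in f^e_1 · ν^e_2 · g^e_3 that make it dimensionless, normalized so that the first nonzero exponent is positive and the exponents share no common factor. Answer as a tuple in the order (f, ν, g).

L: e_1·(0) + e_2·(2) + e_3·(1) = 0
T: e_1·(-1) + e_2·(-1) + e_3·(-2) = 0
Solving this homogeneous linear system for the smallest-integer solution (first nonzero entry positive) gives (3, 1, -2).

(3, 1, -2)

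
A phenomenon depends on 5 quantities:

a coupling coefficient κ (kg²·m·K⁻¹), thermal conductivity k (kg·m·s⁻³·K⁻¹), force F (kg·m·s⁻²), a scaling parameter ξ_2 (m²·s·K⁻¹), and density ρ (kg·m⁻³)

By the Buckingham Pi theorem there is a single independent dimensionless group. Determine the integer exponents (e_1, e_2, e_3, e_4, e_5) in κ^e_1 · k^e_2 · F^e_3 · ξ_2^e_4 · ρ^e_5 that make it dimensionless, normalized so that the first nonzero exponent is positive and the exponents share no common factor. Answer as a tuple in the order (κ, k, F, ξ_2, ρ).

M: e_1·(2) + e_2·(1) + e_3·(1) + e_4·(0) + e_5·(1) = 0
L: e_1·(1) + e_2·(1) + e_3·(1) + e_4·(2) + e_5·(-3) = 0
T: e_1·(0) + e_2·(-3) + e_3·(-2) + e_4·(1) + e_5·(0) = 0
Θ: e_1·(-1) + e_2·(-1) + e_3·(0) + e_4·(-1) + e_5·(0) = 0
Solving this homogeneous linear system for the smallest-integer solution (first nonzero entry positive) gives (2, 1, -3, -3, -2).

(2, 1, -3, -3, -2)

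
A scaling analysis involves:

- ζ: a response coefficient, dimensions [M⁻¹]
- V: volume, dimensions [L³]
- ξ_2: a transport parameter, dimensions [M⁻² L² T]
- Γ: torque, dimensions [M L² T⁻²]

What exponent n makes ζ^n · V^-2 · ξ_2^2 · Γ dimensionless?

-3

Balance the M exponent: (-1)·n from ζ, plus −2·(0) + 2·(-2) + (1) = -3 from the rest, must sum to zero.
−n − 3 = 0, so n = -3.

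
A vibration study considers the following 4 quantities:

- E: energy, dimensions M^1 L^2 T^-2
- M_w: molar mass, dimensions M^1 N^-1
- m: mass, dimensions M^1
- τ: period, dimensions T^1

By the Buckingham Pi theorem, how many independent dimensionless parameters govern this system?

There are 4 variables and 4 base dimensions (M, L, T, N).
The dimension matrix has rank 4.
Independent dimensionless groups: 4 − 4 = 0.

0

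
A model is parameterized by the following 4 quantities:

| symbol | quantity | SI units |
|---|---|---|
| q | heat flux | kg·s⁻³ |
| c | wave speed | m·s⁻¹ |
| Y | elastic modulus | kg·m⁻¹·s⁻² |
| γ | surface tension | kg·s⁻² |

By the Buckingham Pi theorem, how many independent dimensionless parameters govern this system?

There are 4 variables and 3 base dimensions (M, L, T).
The dimension matrix has rank 3.
Independent dimensionless groups: 4 − 3 = 1.

1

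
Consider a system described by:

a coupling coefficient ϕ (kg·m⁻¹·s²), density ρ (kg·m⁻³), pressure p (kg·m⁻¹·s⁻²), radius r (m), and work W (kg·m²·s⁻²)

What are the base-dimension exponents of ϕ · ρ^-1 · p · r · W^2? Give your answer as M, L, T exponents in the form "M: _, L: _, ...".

Collect each base-dimension exponent across the product:
  M: (1) − (1) + (1) + (0) + 2·(1) = 3
  L: (-1) − (-3) + (-1) + (1) + 2·(2) = 6
  T: (2) − (0) + (-2) + (0) + 2·(-2) = -4
So the dimensions are [M³ L⁶ T⁻⁴].

M: 3, L: 6, T: -4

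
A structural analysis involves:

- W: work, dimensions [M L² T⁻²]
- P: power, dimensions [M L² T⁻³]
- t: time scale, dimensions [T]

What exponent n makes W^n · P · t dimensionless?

-1

Balance the M exponent: (1)·n from W, plus (1) + (0) = 1 from the rest, must sum to zero.
n + 1 = 0, so n = -1.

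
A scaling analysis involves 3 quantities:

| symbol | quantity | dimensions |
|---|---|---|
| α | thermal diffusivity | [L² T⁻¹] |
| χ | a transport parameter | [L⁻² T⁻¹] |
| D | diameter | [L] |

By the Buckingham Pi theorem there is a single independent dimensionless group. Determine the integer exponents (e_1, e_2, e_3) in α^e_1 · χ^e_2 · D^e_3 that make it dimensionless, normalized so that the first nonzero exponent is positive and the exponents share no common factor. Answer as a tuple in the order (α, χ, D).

L: e_1·(2) + e_2·(-2) + e_3·(1) = 0
T: e_1·(-1) + e_2·(-1) + e_3·(0) = 0
Solving this homogeneous linear system for the smallest-integer solution (first nonzero entry positive) gives (1, -1, -4).

(1, -1, -4)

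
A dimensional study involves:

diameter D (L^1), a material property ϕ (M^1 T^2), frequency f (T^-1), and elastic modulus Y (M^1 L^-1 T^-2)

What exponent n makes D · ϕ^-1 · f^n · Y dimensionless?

-4

Balance the T exponent: (-1)·n from f, plus (0) − (2) + (-2) = -4 from the rest, must sum to zero.
−n − 4 = 0, so n = -4.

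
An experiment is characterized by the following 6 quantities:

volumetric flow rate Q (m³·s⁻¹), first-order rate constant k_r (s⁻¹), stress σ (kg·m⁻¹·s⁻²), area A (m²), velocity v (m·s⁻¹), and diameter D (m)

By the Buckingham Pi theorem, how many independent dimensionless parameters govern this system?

There are 6 variables and 3 base dimensions (M, L, T).
The dimension matrix has rank 3.
Independent dimensionless groups: 6 − 3 = 3.

3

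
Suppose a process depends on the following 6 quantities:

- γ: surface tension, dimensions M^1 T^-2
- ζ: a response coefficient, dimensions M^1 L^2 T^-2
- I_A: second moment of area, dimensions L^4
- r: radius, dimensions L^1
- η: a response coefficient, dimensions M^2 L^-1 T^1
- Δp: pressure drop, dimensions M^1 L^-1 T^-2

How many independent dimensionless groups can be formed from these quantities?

There are 6 variables and 3 base dimensions (M, L, T).
The dimension matrix has rank 3.
Independent dimensionless groups: 6 − 3 = 3.

3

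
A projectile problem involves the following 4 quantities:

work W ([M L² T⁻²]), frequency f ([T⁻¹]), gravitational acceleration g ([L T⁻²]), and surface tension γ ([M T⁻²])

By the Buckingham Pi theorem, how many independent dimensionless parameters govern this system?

1

There are 4 variables and 3 base dimensions (M, L, T).
The dimension matrix has rank 3.
Independent dimensionless groups: 4 − 3 = 1.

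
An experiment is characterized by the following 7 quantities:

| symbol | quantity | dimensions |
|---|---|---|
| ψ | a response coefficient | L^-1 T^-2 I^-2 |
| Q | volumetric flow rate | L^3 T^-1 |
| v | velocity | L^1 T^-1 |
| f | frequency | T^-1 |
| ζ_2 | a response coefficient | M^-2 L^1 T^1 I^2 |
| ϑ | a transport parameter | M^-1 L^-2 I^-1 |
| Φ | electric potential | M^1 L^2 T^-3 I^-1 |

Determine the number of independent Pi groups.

There are 7 variables and 4 base dimensions (M, L, T, I).
The dimension matrix has rank 4.
Independent dimensionless groups: 7 − 4 = 3.

3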